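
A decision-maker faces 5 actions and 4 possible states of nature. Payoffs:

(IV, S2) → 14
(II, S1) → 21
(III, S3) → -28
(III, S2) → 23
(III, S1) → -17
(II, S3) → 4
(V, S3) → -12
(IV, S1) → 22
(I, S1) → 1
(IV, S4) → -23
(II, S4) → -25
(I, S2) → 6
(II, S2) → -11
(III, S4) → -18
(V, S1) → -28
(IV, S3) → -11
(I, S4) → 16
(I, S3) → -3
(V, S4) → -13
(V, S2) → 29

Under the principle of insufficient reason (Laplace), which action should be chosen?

Row averages: I=5, II=-2.75, III=-10, IV=0.5, V=-6
Highest average = 5 → I.

I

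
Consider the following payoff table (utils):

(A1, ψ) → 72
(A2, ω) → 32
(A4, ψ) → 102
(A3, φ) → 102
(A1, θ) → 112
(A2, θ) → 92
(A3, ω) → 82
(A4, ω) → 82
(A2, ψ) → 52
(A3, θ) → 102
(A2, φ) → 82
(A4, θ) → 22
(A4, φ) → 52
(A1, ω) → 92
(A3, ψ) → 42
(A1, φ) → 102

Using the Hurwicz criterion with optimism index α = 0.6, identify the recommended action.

A1: 0.6·112 + 0.4·72 = 96
A2: 0.6·92 + 0.4·32 = 68
A3: 0.6·102 + 0.4·42 = 78
A4: 0.6·102 + 0.4·22 = 70
Highest Hurwicz score = 96 → A1.

A1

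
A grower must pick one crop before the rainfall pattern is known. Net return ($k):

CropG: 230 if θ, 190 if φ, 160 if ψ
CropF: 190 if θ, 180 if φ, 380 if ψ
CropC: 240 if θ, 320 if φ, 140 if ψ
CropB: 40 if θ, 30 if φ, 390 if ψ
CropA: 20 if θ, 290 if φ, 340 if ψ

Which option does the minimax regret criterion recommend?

Column bests: θ=240, φ=320, ψ=390.
CropG regrets: 10, 130, 230 → max 230
CropF regrets: 50, 140, 10 → max 140
CropC regrets: 0, 0, 250 → max 250
CropB regrets: 200, 290, 0 → max 290
CropA regrets: 220, 30, 50 → max 220
Smallest max regret = 140 → CropF.

CropF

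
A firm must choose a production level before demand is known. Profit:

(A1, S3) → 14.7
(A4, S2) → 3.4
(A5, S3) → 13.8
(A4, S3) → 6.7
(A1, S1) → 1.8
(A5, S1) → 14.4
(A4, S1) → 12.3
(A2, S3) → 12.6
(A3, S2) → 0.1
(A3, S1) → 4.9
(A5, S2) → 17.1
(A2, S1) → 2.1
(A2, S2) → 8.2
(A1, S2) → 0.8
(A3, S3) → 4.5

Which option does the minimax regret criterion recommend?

A5

Column bests: S1=14.4, S2=17.1, S3=14.7.
A1 regrets: 12.6, 16.3, 0.0 → max 16.3
A2 regrets: 12.3, 8.9, 2.1 → max 12.3
A3 regrets: 9.5, 17.0, 10.2 → max 17.0
A4 regrets: 2.1, 13.7, 8.0 → max 13.7
A5 regrets: 0.0, 0.0, 0.9 → max 0.9
Smallest max regret = 0.9 → A5.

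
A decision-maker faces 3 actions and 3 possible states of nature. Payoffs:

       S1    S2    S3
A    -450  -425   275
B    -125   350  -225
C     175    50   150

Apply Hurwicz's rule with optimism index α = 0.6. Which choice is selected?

A: 0.6·275 + 0.4·(-450) = -15
B: 0.6·350 + 0.4·(-225) = 120
C: 0.6·175 + 0.4·50 = 125
Highest Hurwicz score = 125 → C.

C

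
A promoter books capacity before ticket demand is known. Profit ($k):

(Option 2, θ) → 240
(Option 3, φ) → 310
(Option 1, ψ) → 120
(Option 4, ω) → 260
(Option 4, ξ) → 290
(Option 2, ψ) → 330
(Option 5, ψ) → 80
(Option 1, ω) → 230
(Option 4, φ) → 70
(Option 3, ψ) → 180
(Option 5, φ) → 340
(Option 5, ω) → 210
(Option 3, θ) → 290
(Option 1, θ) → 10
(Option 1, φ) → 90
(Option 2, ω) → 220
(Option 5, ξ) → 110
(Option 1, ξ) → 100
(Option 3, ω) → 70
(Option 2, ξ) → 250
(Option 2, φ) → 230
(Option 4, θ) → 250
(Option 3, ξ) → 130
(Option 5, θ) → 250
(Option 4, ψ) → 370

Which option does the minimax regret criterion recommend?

Option 2

Column bests: θ=290, φ=340, ψ=370, ω=260, ξ=290.
Option 1 regrets: 280, 250, 250, 30, 190 → max 280
Option 2 regrets: 50, 110, 40, 40, 40 → max 110
Option 3 regrets: 0, 30, 190, 190, 160 → max 190
Option 4 regrets: 40, 270, 0, 0, 0 → max 270
Option 5 regrets: 40, 0, 290, 50, 180 → max 290
Smallest max regret = 110 → Option 2.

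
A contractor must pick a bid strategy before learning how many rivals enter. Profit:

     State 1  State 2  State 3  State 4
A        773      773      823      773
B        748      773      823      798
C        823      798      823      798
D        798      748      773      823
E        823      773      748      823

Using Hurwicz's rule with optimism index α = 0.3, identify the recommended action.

A: 0.3·823 + 0.7·773 = 788
B: 0.3·823 + 0.7·748 = 770.5
C: 0.3·823 + 0.7·798 = 805.5
D: 0.3·823 + 0.7·748 = 770.5
E: 0.3·823 + 0.7·748 = 770.5
Highest Hurwicz score = 805.5 → C.

C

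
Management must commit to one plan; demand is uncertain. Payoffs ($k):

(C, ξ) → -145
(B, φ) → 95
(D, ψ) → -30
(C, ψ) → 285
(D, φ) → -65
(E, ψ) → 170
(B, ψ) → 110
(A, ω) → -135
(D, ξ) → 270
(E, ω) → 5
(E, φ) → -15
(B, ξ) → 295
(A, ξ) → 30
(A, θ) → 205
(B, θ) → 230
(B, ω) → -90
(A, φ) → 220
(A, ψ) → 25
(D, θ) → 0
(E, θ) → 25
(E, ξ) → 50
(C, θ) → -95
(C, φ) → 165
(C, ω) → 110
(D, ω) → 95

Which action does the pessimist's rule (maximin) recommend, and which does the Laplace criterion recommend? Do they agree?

Row minima: A=-135, B=-90, C=-145, D=-65, E=-15
Best worst-case = -15 → E.
Row averages: A=69, B=128, C=64, D=54, E=47
Highest average = 128 → B.

maximin → E; laplace → B (disagree)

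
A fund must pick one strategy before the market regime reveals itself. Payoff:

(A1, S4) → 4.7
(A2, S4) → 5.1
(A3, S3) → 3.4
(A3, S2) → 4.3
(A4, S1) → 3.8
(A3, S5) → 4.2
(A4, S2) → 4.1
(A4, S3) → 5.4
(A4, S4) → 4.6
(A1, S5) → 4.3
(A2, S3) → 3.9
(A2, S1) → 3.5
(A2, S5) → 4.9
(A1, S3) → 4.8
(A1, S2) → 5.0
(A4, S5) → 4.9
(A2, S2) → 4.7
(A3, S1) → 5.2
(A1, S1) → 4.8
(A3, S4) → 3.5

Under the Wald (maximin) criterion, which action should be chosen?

Row minima: A1=4.3, A2=3.5, A3=3.4, A4=3.8
Best worst-case = 4.3 → A1.

A1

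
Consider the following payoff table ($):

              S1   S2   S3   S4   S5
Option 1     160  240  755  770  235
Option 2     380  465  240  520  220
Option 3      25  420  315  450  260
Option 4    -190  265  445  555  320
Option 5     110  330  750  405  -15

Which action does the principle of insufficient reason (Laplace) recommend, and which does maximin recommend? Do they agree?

Row averages: Option 1=432, Option 2=365, Option 3=294, Option 4=279, Option 5=316
Highest average = 432 → Option 1.
Row minima: Option 1=160, Option 2=220, Option 3=25, Option 4=-190, Option 5=-15
Best worst-case = 220 → Option 2.

laplace → Option 1; maximin → Option 2 (disagree)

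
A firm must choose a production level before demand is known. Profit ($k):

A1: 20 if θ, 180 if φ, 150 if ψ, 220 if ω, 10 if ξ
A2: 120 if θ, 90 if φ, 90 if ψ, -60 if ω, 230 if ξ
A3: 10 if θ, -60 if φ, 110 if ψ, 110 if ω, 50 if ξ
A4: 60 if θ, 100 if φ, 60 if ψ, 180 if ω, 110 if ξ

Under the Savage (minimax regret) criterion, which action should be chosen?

Column bests: θ=120, φ=180, ψ=150, ω=220, ξ=230.
A1 regrets: 100, 0, 0, 0, 220 → max 220
A2 regrets: 0, 90, 60, 280, 0 → max 280
A3 regrets: 110, 240, 40, 110, 180 → max 240
A4 regrets: 60, 80, 90, 40, 120 → max 120
Smallest max regret = 120 → A4.

A4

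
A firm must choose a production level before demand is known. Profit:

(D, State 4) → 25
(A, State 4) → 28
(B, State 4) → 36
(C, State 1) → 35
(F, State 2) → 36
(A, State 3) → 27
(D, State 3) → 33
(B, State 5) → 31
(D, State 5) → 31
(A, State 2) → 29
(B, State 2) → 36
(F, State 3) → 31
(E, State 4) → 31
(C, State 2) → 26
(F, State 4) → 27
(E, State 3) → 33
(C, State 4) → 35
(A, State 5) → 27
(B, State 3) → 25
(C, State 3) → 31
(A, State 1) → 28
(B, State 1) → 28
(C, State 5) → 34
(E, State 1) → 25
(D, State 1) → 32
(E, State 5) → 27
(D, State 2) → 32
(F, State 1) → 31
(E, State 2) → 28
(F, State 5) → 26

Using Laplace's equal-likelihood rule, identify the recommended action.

Row averages: A=27.8, B=31.2, C=32.2, D=30.6, E=28.8, F=30.2
Highest average = 32.2 → C.

C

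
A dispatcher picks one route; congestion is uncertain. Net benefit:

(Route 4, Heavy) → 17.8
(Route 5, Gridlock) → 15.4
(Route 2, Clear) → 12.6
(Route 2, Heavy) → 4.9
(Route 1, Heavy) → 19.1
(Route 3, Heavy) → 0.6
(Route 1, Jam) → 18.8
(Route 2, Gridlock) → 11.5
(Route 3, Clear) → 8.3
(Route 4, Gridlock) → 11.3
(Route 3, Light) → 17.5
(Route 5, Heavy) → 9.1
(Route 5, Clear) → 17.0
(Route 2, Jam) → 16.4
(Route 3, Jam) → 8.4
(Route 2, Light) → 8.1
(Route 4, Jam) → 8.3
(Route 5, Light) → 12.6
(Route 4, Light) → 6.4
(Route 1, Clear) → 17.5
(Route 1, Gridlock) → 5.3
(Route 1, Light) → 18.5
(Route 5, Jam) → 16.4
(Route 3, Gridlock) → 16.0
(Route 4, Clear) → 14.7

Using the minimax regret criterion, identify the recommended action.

Route 5

Column bests: Clear=17.5, Light=18.5, Heavy=19.1, Jam=18.8, Gridlock=16.0.
Route 1 regrets: 0.0, 0.0, 0.0, 0.0, 10.7 → max 10.7
Route 2 regrets: 4.9, 10.4, 14.2, 2.4, 4.5 → max 14.2
Route 3 regrets: 9.2, 1.0, 18.5, 10.4, 0.0 → max 18.5
Route 4 regrets: 2.8, 12.1, 1.3, 10.5, 4.7 → max 12.1
Route 5 regrets: 0.5, 5.9, 10.0, 2.4, 0.6 → max 10.0
Smallest max regret = 10.0 → Route 5.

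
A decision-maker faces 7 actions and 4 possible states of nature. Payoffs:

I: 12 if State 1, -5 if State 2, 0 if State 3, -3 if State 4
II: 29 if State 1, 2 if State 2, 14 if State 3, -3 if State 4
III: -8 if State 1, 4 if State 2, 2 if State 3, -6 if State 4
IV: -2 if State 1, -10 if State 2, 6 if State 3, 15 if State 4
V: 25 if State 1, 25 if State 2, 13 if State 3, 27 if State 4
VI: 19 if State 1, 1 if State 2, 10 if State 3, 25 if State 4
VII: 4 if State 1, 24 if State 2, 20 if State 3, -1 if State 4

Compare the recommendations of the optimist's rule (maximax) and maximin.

maximax → II; maximin → V (disagree)

Row maxima: I=12, II=29, III=4, IV=15, V=27, VI=25, VII=24
Best best-case = 29 → II.
Row minima: I=-5, II=-3, III=-8, IV=-10, V=13, VI=1, VII=-1
Best worst-case = 13 → V.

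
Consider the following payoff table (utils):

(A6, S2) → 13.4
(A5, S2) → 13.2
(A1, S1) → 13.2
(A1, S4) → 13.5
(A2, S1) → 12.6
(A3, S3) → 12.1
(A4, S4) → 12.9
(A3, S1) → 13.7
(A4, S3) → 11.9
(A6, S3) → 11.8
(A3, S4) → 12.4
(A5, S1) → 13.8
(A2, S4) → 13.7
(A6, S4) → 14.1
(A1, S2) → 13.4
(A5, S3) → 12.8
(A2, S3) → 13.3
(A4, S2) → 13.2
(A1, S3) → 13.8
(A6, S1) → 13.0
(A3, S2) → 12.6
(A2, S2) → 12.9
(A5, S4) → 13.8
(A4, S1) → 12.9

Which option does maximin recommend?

A1

Row minima: A1=13.2, A2=12.6, A3=12.1, A4=11.9, A5=12.8, A6=11.8
Best worst-case = 13.2 → A1.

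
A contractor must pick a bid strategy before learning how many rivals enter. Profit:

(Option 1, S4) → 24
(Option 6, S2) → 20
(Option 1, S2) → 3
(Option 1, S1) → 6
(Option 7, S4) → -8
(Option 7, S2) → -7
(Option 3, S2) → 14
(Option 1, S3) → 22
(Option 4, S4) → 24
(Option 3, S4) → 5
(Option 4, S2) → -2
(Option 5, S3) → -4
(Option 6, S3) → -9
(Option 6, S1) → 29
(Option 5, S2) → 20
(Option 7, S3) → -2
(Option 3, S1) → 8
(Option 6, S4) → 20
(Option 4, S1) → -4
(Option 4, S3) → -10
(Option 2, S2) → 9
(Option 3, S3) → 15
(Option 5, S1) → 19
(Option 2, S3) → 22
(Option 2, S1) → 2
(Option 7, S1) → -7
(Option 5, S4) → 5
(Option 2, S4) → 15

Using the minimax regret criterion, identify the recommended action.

Column bests: S1=29, S2=20, S3=22, S4=24.
Option 1 regrets: 23, 17, 0, 0 → max 23
Option 2 regrets: 27, 11, 0, 9 → max 27
Option 3 regrets: 21, 6, 7, 19 → max 21
Option 4 regrets: 33, 22, 32, 0 → max 33
Option 5 regrets: 10, 0, 26, 19 → max 26
Option 6 regrets: 0, 0, 31, 4 → max 31
Option 7 regrets: 36, 27, 24, 32 → max 36
Smallest max regret = 21 → Option 3.

Option 3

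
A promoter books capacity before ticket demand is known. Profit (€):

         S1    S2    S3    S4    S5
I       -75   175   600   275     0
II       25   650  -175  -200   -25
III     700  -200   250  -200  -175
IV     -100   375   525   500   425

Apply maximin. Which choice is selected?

Row minima: I=-75, II=-200, III=-200, IV=-100
Best worst-case = -75 → I.

I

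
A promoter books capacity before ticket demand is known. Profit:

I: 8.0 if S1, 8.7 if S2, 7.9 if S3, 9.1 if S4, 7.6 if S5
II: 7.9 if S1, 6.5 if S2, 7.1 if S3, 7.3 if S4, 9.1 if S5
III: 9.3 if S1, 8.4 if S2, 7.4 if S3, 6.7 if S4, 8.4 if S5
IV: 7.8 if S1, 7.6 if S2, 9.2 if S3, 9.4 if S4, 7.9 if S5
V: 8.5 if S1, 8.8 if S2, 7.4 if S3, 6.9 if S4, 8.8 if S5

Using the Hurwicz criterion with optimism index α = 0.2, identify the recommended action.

I: 0.2·9.1 + 0.8·7.6 = 7.9
II: 0.2·9.1 + 0.8·6.5 = 7.02
III: 0.2·9.3 + 0.8·6.7 = 7.22
IV: 0.2·9.4 + 0.8·7.6 = 7.96
V: 0.2·8.8 + 0.8·6.9 = 7.28
Highest Hurwicz score = 7.96 → IV.

IV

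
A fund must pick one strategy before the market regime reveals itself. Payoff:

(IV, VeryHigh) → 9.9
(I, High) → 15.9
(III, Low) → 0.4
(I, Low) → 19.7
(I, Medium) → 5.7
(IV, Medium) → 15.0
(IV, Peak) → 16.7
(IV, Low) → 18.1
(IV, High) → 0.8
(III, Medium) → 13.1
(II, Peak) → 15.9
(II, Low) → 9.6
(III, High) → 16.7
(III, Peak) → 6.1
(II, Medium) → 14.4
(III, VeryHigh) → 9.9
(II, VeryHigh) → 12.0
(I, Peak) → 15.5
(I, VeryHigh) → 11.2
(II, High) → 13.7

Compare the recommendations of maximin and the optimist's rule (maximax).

maximin → II; maximax → I (disagree)

Row minima: I=5.7, II=9.6, III=0.4, IV=0.8
Best worst-case = 9.6 → II.
Row maxima: I=19.7, II=15.9, III=16.7, IV=18.1
Best best-case = 19.7 → I.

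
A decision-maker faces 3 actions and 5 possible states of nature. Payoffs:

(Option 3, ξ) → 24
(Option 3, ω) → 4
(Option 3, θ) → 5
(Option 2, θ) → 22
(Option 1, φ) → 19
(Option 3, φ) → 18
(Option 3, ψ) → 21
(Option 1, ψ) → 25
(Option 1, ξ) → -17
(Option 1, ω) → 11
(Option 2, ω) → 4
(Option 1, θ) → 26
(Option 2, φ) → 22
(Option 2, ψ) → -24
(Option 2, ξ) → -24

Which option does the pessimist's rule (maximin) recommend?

Row minima: Option 1=-17, Option 2=-24, Option 3=4
Best worst-case = 4 → Option 3.

Option 3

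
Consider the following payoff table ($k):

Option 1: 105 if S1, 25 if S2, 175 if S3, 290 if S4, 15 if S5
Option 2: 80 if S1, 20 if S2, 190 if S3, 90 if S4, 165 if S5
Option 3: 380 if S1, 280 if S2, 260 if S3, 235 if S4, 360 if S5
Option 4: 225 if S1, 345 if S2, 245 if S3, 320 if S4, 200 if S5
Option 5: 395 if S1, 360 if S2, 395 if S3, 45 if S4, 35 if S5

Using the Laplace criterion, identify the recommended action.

Option 3

Row averages: Option 1=122, Option 2=109, Option 3=303, Option 4=267, Option 5=246
Highest average = 303 → Option 3.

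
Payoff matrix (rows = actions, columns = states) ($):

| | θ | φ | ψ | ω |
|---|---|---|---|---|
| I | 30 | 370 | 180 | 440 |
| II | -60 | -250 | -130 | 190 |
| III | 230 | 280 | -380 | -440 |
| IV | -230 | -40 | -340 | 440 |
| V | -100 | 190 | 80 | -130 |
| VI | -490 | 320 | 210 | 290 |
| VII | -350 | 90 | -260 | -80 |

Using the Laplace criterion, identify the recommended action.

Row averages: I=255, II=-62.5, III=-77.5, IV=-42.5, V=10, VI=82.5, VII=-150
Highest average = 255 → I.

I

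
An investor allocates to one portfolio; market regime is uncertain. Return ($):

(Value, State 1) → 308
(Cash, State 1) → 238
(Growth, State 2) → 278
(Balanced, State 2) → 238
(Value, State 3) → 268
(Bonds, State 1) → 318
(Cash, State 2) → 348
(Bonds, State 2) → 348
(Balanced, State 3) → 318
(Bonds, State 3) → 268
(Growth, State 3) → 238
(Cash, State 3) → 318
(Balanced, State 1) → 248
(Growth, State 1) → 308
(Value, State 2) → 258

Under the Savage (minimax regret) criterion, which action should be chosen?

Bonds

Column bests: State 1=318, State 2=348, State 3=318.
Growth regrets: 10, 70, 80 → max 80
Value regrets: 10, 90, 50 → max 90
Bonds regrets: 0, 0, 50 → max 50
Cash regrets: 80, 0, 0 → max 80
Balanced regrets: 70, 110, 0 → max 110
Smallest max regret = 50 → Bonds.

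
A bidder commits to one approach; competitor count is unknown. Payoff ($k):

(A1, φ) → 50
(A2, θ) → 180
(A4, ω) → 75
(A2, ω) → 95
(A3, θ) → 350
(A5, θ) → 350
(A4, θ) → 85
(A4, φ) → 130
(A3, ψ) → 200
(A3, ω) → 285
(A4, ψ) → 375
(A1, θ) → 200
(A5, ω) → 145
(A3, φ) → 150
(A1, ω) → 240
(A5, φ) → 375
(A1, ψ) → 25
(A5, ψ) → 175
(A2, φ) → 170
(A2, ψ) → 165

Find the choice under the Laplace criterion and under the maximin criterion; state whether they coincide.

Row averages: A1=128.75, A2=152.5, A3=246.25, A4=166.25, A5=261.25
Highest average = 261.25 → A5.
Row minima: A1=25, A2=95, A3=150, A4=75, A5=145
Best worst-case = 150 → A3.

laplace → A5; maximin → A3 (disagree)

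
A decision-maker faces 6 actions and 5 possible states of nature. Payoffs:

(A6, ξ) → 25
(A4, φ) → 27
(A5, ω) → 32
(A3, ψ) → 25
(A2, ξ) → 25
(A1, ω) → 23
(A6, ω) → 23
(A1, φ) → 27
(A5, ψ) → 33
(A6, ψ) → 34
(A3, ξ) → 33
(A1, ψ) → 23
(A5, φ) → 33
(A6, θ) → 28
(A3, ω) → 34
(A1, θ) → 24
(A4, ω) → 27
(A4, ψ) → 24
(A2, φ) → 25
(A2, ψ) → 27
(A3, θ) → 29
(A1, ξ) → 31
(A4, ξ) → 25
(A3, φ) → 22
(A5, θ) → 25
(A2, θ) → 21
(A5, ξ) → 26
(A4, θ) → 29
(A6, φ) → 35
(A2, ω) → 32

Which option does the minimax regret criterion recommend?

Column bests: θ=29, φ=35, ψ=34, ω=34, ξ=33.
A1 regrets: 5, 8, 11, 11, 2 → max 11
A2 regrets: 8, 10, 7, 2, 8 → max 10
A3 regrets: 0, 13, 9, 0, 0 → max 13
A4 regrets: 0, 8, 10, 7, 8 → max 10
A5 regrets: 4, 2, 1, 2, 7 → max 7
A6 regrets: 1, 0, 0, 11, 8 → max 11
Smallest max regret = 7 → A5.

A5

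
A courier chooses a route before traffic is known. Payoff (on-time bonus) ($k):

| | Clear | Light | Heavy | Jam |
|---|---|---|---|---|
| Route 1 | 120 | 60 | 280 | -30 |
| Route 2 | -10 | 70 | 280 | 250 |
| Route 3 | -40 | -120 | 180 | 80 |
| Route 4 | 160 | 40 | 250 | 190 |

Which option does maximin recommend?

Row minima: Route 1=-30, Route 2=-10, Route 3=-120, Route 4=40
Best worst-case = 40 → Route 4.

Route 4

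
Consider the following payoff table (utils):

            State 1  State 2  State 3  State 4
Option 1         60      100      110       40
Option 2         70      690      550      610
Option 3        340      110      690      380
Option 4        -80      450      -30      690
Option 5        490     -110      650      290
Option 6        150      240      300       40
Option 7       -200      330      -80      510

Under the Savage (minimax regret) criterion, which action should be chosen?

Column bests: State 1=490, State 2=690, State 3=690, State 4=690.
Option 1 regrets: 430, 590, 580, 650 → max 650
Option 2 regrets: 420, 0, 140, 80 → max 420
Option 3 regrets: 150, 580, 0, 310 → max 580
Option 4 regrets: 570, 240, 720, 0 → max 720
Option 5 regrets: 0, 800, 40, 400 → max 800
Option 6 regrets: 340, 450, 390, 650 → max 650
Option 7 regrets: 690, 360, 770, 180 → max 770
Smallest max regret = 420 → Option 2.

Option 2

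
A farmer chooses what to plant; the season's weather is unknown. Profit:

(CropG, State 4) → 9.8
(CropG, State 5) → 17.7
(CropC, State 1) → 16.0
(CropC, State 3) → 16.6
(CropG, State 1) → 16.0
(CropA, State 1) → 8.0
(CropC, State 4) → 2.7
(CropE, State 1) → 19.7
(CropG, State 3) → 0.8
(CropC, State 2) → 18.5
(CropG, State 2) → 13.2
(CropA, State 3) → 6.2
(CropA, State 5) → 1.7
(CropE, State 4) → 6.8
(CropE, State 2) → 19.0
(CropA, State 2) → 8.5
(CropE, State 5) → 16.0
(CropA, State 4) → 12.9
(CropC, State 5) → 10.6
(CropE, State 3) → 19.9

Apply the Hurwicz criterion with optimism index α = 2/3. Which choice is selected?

CropE

CropE: 2/3·19.9 + 1/3·6.8 = 233/15
CropA: 2/3·12.9 + 1/3·1.7 = 55/6
CropC: 2/3·18.5 + 1/3·2.7 = 397/30
CropG: 2/3·17.7 + 1/3·0.8 = 181/15
Highest Hurwicz score = 233/15 → CropE.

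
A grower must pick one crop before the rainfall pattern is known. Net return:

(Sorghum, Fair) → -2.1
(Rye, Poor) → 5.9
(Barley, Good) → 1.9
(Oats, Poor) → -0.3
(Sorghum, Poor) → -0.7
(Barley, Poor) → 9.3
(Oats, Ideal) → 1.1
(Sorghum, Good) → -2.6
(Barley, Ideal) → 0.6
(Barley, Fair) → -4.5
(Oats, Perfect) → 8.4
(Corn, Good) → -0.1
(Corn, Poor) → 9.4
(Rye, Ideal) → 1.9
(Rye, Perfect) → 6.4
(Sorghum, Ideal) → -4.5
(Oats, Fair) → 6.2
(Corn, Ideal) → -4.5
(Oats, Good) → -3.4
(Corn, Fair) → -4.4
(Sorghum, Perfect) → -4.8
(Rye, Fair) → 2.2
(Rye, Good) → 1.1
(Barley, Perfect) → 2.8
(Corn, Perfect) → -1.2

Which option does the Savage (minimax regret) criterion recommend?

Column bests: Poor=9.4, Fair=6.2, Good=1.9, Ideal=1.9, Perfect=8.4.
Sorghum regrets: 10.1, 8.3, 4.5, 6.4, 13.2 → max 13.2
Barley regrets: 0.1, 10.7, 0.0, 1.3, 5.6 → max 10.7
Oats regrets: 9.7, 0.0, 5.3, 0.8, 0.0 → max 9.7
Rye regrets: 3.5, 4.0, 0.8, 0.0, 2.0 → max 4.0
Corn regrets: 0.0, 10.6, 2.0, 6.4, 9.6 → max 10.6
Smallest max regret = 4.0 → Rye.

Rye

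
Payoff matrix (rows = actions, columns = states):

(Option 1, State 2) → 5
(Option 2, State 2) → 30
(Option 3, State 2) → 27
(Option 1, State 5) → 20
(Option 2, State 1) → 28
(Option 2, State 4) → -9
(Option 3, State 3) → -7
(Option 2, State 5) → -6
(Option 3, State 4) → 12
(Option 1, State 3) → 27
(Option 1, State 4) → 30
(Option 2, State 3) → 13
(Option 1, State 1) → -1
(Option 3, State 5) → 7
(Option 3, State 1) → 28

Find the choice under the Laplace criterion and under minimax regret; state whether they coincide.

laplace → Option 1; minimax regret → Option 1 (agree)

Row averages: Option 1=16.2, Option 2=11.2, Option 3=13.4
Highest average = 16.2 → Option 1.
Column bests: State 1=28, State 2=30, State 3=27, State 4=30, State 5=20.
Option 1 regrets: 29, 25, 0, 0, 0 → max 29
Option 2 regrets: 0, 0, 14, 39, 26 → max 39
Option 3 regrets: 0, 3, 34, 18, 13 → max 34
Smallest max regret = 29 → Option 1.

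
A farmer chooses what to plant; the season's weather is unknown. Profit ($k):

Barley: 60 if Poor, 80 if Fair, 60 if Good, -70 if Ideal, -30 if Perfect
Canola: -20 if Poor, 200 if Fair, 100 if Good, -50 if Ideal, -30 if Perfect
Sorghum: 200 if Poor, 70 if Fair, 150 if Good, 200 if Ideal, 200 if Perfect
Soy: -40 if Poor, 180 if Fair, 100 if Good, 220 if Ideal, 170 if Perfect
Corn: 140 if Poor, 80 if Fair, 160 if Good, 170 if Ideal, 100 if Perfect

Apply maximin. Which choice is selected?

Corn

Row minima: Barley=-70, Canola=-50, Sorghum=70, Soy=-40, Corn=80
Best worst-case = 80 → Corn.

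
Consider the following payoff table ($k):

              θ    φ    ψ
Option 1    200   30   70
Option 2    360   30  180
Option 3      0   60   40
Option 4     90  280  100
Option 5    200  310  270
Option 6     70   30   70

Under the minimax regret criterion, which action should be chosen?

Option 5

Column bests: θ=360, φ=310, ψ=270.
Option 1 regrets: 160, 280, 200 → max 280
Option 2 regrets: 0, 280, 90 → max 280
Option 3 regrets: 360, 250, 230 → max 360
Option 4 regrets: 270, 30, 170 → max 270
Option 5 regrets: 160, 0, 0 → max 160
Option 6 regrets: 290, 280, 200 → max 290
Smallest max regret = 160 → Option 5.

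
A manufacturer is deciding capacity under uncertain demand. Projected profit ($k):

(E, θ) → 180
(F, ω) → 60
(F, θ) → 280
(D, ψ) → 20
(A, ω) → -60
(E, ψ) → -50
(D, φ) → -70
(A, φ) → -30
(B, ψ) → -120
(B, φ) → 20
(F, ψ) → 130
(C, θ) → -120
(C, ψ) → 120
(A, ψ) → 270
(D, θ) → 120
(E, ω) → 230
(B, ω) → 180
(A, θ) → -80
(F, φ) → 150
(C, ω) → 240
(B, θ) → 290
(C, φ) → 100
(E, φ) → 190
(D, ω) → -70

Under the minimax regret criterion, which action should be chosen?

F

Column bests: θ=290, φ=190, ψ=270, ω=240.
A regrets: 370, 220, 0, 300 → max 370
B regrets: 0, 170, 390, 60 → max 390
C regrets: 410, 90, 150, 0 → max 410
D regrets: 170, 260, 250, 310 → max 310
E regrets: 110, 0, 320, 10 → max 320
F regrets: 10, 40, 140, 180 → max 180
Smallest max regret = 180 → F.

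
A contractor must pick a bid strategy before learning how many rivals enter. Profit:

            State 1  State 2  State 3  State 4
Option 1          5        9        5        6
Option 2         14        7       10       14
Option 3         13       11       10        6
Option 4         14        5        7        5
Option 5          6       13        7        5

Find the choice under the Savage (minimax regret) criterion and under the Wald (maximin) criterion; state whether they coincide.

Column bests: State 1=14, State 2=13, State 3=10, State 4=14.
Option 1 regrets: 9, 4, 5, 8 → max 9
Option 2 regrets: 0, 6, 0, 0 → max 6
Option 3 regrets: 1, 2, 0, 8 → max 8
Option 4 regrets: 0, 8, 3, 9 → max 9
Option 5 regrets: 8, 0, 3, 9 → max 9
Smallest max regret = 6 → Option 2.
Row minima: Option 1=5, Option 2=7, Option 3=6, Option 4=5, Option 5=5
Best worst-case = 7 → Option 2.

minimax regret → Option 2; maximin → Option 2 (agree)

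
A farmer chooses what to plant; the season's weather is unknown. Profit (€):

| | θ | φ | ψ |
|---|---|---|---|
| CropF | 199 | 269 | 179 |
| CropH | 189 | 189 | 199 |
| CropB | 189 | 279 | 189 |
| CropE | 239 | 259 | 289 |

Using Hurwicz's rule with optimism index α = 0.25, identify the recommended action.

CropE

CropF: 0.25·269 + 0.75·179 = 201.5
CropH: 0.25·199 + 0.75·189 = 191.5
CropB: 0.25·279 + 0.75·189 = 211.5
CropE: 0.25·289 + 0.75·239 = 251.5
Highest Hurwicz score = 251.5 → CropE.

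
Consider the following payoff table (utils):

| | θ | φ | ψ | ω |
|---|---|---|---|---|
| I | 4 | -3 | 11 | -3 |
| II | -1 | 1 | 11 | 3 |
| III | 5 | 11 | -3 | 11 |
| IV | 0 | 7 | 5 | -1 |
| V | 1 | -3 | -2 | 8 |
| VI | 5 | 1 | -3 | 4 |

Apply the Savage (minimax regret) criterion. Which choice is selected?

II

Column bests: θ=5, φ=11, ψ=11, ω=11.
I regrets: 1, 14, 0, 14 → max 14
II regrets: 6, 10, 0, 8 → max 10
III regrets: 0, 0, 14, 0 → max 14
IV regrets: 5, 4, 6, 12 → max 12
V regrets: 4, 14, 13, 3 → max 14
VI regrets: 0, 10, 14, 7 → max 14
Smallest max regret = 10 → II.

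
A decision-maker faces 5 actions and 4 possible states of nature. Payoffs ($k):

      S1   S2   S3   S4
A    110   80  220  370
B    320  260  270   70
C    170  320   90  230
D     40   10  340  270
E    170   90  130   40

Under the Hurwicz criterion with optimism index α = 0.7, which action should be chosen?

A: 0.7·370 + 0.3·80 = 283
B: 0.7·320 + 0.3·70 = 245
C: 0.7·320 + 0.3·90 = 251
D: 0.7·340 + 0.3·10 = 241
E: 0.7·170 + 0.3·40 = 131
Highest Hurwicz score = 283 → A.

A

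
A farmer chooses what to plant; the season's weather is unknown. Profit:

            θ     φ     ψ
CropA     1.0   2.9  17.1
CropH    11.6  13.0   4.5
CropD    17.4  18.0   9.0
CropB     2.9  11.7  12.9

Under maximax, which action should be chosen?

Row maxima: CropA=17.1, CropH=13.0, CropD=18.0, CropB=12.9
Best best-case = 18.0 → CropD.

CropD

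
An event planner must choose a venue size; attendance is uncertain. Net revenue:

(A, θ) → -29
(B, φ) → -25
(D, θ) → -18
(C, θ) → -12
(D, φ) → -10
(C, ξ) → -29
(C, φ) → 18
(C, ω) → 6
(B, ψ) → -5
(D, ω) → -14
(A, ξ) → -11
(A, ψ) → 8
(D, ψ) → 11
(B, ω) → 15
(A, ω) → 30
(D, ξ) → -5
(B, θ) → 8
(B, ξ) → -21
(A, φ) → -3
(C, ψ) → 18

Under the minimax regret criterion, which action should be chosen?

C

Column bests: θ=8, φ=18, ψ=18, ω=30, ξ=-5.
A regrets: 37, 21, 10, 0, 6 → max 37
B regrets: 0, 43, 23, 15, 16 → max 43
C regrets: 20, 0, 0, 24, 24 → max 24
D regrets: 26, 28, 7, 44, 0 → max 44
Smallest max regret = 24 → C.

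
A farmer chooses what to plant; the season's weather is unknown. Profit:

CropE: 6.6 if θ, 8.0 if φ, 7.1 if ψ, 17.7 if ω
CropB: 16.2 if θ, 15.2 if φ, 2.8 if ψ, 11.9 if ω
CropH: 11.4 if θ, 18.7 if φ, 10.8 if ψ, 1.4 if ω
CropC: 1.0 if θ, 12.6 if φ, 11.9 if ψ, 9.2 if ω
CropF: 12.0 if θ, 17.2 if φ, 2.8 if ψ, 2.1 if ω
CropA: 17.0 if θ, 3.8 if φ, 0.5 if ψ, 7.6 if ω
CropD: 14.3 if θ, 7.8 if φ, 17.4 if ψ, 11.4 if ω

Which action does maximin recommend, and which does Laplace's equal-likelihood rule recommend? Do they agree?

maximin → CropD; laplace → CropD (agree)

Row minima: CropE=6.6, CropB=2.8, CropH=1.4, CropC=1.0, CropF=2.1, CropA=0.5, CropD=7.8
Best worst-case = 7.8 → CropD.
Row averages: CropE=9.85, CropB=11.525, CropH=10.575, CropC=8.675, CropF=8.525, CropA=7.225, CropD=12.725
Highest average = 12.725 → CropD.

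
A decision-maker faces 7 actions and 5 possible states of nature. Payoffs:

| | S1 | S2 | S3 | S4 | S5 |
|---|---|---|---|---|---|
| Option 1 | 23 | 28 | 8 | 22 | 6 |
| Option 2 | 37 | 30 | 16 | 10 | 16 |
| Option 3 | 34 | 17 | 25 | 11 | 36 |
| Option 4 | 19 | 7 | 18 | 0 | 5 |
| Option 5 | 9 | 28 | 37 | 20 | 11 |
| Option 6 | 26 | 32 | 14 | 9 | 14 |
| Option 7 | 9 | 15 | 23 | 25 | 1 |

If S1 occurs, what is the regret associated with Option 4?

Best payoff under S1 is 37.
Regret = 37 − 19 = 18.

18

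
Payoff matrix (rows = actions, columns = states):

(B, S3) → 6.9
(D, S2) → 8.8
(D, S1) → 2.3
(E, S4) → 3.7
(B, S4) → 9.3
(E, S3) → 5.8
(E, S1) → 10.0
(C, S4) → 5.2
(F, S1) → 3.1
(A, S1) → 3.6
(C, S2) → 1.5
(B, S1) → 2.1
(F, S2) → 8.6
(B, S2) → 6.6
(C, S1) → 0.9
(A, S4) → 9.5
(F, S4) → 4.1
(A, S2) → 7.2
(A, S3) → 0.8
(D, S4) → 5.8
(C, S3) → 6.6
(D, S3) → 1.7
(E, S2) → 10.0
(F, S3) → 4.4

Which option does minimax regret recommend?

Column bests: S1=10.0, S2=10.0, S3=6.9, S4=9.5.
A regrets: 6.4, 2.8, 6.1, 0.0 → max 6.4
B regrets: 7.9, 3.4, 0.0, 0.2 → max 7.9
C regrets: 9.1, 8.5, 0.3, 4.3 → max 9.1
D regrets: 7.7, 1.2, 5.2, 3.7 → max 7.7
E regrets: 0.0, 0.0, 1.1, 5.8 → max 5.8
F regrets: 6.9, 1.4, 2.5, 5.4 → max 6.9
Smallest max regret = 5.8 → E.

E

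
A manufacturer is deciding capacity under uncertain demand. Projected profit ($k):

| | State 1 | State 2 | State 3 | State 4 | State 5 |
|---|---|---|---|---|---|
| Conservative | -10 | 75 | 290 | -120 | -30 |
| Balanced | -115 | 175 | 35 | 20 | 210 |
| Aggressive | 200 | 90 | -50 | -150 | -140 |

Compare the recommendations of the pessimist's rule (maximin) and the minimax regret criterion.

maximin → Balanced; minimax regret → Conservative (disagree)

Row minima: Conservative=-120, Balanced=-115, Aggressive=-150
Best worst-case = -115 → Balanced.
Column bests: State 1=200, State 2=175, State 3=290, State 4=20, State 5=210.
Conservative regrets: 210, 100, 0, 140, 240 → max 240
Balanced regrets: 315, 0, 255, 0, 0 → max 315
Aggressive regrets: 0, 85, 340, 170, 350 → max 350
Smallest max regret = 240 → Conservative.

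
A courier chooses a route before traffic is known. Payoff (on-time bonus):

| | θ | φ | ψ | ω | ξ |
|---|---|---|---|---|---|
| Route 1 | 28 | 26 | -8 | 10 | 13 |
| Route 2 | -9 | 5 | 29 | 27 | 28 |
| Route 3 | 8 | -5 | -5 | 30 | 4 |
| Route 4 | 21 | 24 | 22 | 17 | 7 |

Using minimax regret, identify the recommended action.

Route 4

Column bests: θ=28, φ=26, ψ=29, ω=30, ξ=28.
Route 1 regrets: 0, 0, 37, 20, 15 → max 37
Route 2 regrets: 37, 21, 0, 3, 0 → max 37
Route 3 regrets: 20, 31, 34, 0, 24 → max 34
Route 4 regrets: 7, 2, 7, 13, 21 → max 21
Smallest max regret = 21 → Route 4.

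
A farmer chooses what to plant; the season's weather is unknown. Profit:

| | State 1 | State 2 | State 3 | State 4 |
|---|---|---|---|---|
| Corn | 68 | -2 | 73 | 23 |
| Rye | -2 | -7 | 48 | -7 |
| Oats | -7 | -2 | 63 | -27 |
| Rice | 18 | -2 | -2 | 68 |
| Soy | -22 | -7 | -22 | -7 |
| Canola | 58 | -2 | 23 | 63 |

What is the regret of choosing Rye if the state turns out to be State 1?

Best payoff under State 1 is 68.
Regret = 68 − (-2) = 70.

70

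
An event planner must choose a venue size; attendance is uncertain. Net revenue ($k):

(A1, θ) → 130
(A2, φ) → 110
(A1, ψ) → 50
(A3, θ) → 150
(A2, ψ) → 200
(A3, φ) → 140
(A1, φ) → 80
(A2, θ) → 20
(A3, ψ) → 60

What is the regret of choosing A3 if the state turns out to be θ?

0

Best payoff under θ is 150.
Regret = 150 − 150 = 0.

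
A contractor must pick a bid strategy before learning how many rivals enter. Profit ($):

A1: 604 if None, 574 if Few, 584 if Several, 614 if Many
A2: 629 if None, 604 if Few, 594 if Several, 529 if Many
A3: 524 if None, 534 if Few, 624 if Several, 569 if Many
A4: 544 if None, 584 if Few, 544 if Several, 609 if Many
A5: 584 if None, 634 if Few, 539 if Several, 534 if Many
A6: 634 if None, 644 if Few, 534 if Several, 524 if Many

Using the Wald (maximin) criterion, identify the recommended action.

A1

Row minima: A1=574, A2=529, A3=524, A4=544, A5=534, A6=524
Best worst-case = 574 → A1.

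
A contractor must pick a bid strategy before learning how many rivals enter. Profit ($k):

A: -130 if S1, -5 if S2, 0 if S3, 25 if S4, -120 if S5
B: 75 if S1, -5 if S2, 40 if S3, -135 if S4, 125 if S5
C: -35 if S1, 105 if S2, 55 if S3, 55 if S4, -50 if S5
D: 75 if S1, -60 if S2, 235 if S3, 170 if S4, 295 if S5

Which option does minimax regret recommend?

Column bests: S1=75, S2=105, S3=235, S4=170, S5=295.
A regrets: 205, 110, 235, 145, 415 → max 415
B regrets: 0, 110, 195, 305, 170 → max 305
C regrets: 110, 0, 180, 115, 345 → max 345
D regrets: 0, 165, 0, 0, 0 → max 165
Smallest max regret = 165 → D.

D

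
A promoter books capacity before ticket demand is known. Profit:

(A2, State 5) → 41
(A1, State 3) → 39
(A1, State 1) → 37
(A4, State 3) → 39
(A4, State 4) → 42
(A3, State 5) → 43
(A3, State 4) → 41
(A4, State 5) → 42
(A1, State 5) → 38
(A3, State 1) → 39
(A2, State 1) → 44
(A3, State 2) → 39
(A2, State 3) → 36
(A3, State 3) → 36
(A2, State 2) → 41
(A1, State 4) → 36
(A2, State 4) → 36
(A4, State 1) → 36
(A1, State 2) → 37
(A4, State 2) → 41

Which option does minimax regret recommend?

Column bests: State 1=44, State 2=41, State 3=39, State 4=42, State 5=43.
A1 regrets: 7, 4, 0, 6, 5 → max 7
A2 regrets: 0, 0, 3, 6, 2 → max 6
A3 regrets: 5, 2, 3, 1, 0 → max 5
A4 regrets: 8, 0, 0, 0, 1 → max 8
Smallest max regret = 5 → A3.

A3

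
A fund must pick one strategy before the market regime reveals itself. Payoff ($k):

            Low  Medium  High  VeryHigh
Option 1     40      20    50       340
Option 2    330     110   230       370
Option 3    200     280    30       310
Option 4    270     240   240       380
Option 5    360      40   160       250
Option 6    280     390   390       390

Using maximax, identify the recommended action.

Row maxima: Option 1=340, Option 2=370, Option 3=310, Option 4=380, Option 5=360, Option 6=390
Best best-case = 390 → Option 6.

Option 6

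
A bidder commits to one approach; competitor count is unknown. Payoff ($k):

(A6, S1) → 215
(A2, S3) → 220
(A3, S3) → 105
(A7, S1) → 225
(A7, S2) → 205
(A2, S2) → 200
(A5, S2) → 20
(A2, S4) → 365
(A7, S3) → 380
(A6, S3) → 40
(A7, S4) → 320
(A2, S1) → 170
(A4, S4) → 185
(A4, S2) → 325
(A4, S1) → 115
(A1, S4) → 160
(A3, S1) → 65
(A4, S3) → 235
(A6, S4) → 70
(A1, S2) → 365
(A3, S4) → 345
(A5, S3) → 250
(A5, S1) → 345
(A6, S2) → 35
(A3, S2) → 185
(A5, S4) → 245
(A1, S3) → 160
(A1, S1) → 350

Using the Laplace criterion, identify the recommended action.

A7

Row averages: A1=258.75, A2=238.75, A3=175, A4=215, A5=215, A6=90, A7=282.5
Highest average = 282.5 → A7.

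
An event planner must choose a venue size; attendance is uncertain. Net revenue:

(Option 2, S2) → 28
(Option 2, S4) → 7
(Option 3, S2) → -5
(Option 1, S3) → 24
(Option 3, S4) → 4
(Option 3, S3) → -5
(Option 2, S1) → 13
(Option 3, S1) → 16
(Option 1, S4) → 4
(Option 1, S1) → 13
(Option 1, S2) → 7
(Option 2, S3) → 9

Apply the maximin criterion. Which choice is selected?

Row minima: Option 1=4, Option 2=7, Option 3=-5
Best worst-case = 7 → Option 2.

Option 2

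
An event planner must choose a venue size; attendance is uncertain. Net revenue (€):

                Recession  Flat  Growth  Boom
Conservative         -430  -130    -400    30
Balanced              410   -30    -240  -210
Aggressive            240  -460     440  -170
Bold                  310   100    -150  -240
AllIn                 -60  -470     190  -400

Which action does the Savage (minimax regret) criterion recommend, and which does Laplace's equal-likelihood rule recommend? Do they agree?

Column bests: Recession=410, Flat=100, Growth=440, Boom=30.
Conservative regrets: 840, 230, 840, 0 → max 840
Balanced regrets: 0, 130, 680, 240 → max 680
Aggressive regrets: 170, 560, 0, 200 → max 560
Bold regrets: 100, 0, 590, 270 → max 590
AllIn regrets: 470, 570, 250, 430 → max 570
Smallest max regret = 560 → Aggressive.
Row averages: Conservative=-232.5, Balanced=-17.5, Aggressive=12.5, Bold=5, AllIn=-185
Highest average = 12.5 → Aggressive.

minimax regret → Aggressive; laplace → Aggressive (agree)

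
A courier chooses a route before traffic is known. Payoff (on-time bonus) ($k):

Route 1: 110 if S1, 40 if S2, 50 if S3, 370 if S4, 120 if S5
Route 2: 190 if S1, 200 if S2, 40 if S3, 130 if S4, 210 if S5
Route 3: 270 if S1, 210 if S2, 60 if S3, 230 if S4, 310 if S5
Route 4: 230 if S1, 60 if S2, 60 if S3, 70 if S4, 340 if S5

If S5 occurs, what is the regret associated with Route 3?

30

Best payoff under S5 is 340.
Regret = 340 − 310 = 30.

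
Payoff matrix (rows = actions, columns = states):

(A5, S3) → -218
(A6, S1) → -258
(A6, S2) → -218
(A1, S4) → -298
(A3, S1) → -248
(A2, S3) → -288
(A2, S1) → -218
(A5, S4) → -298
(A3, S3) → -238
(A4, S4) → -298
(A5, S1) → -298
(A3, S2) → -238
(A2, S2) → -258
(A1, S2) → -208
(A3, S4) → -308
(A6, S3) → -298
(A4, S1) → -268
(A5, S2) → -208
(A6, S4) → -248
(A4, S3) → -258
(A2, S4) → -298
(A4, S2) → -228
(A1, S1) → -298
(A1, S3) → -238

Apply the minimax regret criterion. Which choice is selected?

A4

Column bests: S1=-218, S2=-208, S3=-218, S4=-248.
A1 regrets: 80, 0, 20, 50 → max 80
A2 regrets: 0, 50, 70, 50 → max 70
A3 regrets: 30, 30, 20, 60 → max 60
A4 regrets: 50, 20, 40, 50 → max 50
A5 regrets: 80, 0, 0, 50 → max 80
A6 regrets: 40, 10, 80, 0 → max 80
Smallest max regret = 50 → A4.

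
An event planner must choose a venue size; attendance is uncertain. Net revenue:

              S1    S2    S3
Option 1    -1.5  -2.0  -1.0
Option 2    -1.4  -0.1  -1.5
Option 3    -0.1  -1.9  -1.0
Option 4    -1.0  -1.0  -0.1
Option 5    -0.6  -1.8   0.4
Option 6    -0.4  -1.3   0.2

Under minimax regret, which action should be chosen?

Option 4

Column bests: S1=-0.1, S2=-0.1, S3=0.4.
Option 1 regrets: 1.4, 1.9, 1.4 → max 1.9
Option 2 regrets: 1.3, 0.0, 1.9 → max 1.9
Option 3 regrets: 0.0, 1.8, 1.4 → max 1.8
Option 4 regrets: 0.9, 0.9, 0.5 → max 0.9
Option 5 regrets: 0.5, 1.7, 0.0 → max 1.7
Option 6 regrets: 0.3, 1.2, 0.2 → max 1.2
Smallest max regret = 0.9 → Option 4.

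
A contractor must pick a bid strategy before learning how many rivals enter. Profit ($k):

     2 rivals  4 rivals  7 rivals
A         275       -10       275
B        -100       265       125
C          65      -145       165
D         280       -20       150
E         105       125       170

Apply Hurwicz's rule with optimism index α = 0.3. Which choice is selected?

E

A: 0.3·275 + 0.7·(-10) = 75.5
B: 0.3·265 + 0.7·(-100) = 9.5
C: 0.3·165 + 0.7·(-145) = -52
D: 0.3·280 + 0.7·(-20) = 70
E: 0.3·170 + 0.7·105 = 124.5
Highest Hurwicz score = 124.5 → E.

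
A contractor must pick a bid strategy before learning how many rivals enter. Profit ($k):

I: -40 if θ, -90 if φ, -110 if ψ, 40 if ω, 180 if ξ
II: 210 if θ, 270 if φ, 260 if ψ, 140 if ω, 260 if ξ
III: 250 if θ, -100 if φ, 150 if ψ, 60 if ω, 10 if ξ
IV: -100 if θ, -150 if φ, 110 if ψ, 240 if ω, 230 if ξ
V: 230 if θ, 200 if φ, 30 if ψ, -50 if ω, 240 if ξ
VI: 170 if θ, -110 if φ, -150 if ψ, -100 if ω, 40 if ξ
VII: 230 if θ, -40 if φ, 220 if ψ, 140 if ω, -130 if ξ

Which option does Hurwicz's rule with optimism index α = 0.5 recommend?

II

I: 0.5·180 + 0.5·(-110) = 35
II: 0.5·270 + 0.5·140 = 205
III: 0.5·250 + 0.5·(-100) = 75
IV: 0.5·240 + 0.5·(-150) = 45
V: 0.5·240 + 0.5·(-50) = 95
VI: 0.5·170 + 0.5·(-150) = 10
VII: 0.5·230 + 0.5·(-130) = 50
Highest Hurwicz score = 205 → II.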